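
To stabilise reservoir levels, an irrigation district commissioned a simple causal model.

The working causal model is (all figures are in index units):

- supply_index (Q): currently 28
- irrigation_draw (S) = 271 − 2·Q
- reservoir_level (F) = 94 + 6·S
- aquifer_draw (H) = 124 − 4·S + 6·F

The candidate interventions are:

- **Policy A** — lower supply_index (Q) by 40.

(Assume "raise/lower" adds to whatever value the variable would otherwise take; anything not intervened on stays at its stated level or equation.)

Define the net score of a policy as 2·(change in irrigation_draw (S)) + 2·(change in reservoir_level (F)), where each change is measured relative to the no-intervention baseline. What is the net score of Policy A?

Baseline:
  Q = 28
  S = 271 − 2·28 = 215
  F = 94 + 6·215 = 1384
Policy A (Q − 40):
  Q = 28 − 40 = -12
  S = 271 − 2·(-12) = 295
  F = 94 + 6·295 = 1864
ΔS = 295 − 215 = 80; ΔF = 1864 − 1384 = 480
Score = 2·80 + 2·480 = 1120

1120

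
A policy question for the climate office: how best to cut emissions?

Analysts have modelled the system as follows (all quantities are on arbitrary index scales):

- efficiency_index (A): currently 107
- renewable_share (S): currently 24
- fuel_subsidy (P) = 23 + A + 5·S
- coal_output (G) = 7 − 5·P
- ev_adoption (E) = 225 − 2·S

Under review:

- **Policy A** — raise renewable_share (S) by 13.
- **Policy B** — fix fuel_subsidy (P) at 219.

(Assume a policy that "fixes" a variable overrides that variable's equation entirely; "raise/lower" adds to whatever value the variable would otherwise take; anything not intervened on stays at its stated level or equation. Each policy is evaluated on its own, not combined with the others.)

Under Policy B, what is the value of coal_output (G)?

Policy B (P := 219):
  A = 107
  S = 24
  P = 219
  G = 7 − 5·219 = -1088

-1088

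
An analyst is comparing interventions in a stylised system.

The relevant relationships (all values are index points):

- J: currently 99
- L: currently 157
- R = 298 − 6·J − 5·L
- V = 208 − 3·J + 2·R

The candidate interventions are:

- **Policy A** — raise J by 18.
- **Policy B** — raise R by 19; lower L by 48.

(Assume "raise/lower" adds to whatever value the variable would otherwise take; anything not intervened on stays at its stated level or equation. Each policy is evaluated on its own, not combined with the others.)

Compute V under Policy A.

-2521

Policy A (J + 18):
  J = 99 + 18 = 117
  L = 157
  R = 298 − 6·117 − 5·157 = -1189
  V = 208 − 3·117 + 2·(-1189) = -2521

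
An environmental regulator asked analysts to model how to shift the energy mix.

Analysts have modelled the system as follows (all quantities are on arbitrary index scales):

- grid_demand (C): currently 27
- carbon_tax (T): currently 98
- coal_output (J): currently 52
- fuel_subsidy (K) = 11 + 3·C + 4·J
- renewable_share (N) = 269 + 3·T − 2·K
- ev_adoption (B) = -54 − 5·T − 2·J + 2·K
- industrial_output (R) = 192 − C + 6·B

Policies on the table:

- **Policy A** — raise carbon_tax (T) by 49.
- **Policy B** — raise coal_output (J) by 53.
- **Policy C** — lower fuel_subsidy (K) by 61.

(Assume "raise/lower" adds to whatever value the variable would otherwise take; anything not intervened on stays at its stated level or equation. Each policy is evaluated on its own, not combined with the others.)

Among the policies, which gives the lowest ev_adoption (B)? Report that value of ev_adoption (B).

-293

Policy A (T + 49):
  C = 27
  T = 98 + 49 = 147
  J = 52
  K = 11 + 3·27 + 4·52 = 300
  B = -54 − 5·147 − 2·52 + 2·300 = -293
Policy B (J + 53):
  C = 27
  T = 98
  J = 52 + 53 = 105
  K = 11 + 3·27 + 4·105 = 512
  B = -54 − 5·98 − 2·105 + 2·512 = 270
Policy C (K − 61):
  C = 27
  T = 98
  J = 52
  K = 11 + 3·27 + 4·52 (−61 from intervention) = 239
  B = -54 − 5·98 − 2·52 + 2·239 = -170
Comparing — Policy A: B=-293, Policy B: B=270, Policy C: B=-170. Lowest is -293 (Policy A).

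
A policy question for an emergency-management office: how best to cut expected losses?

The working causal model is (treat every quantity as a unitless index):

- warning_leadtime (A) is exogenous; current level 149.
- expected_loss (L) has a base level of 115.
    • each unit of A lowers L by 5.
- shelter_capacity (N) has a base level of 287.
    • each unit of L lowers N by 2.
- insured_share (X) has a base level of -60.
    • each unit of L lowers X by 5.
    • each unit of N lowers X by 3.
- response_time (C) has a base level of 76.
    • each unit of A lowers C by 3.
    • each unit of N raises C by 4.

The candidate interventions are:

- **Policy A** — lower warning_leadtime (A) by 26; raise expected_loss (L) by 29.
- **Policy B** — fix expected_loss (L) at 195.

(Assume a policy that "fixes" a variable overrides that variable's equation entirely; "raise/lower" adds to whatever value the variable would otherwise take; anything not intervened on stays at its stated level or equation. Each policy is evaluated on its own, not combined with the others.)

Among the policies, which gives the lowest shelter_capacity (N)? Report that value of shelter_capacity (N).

Policy A (A − 26, L + 29):
  A = 149 − 26 = 123
  L = 115 − 5·123 (+29 from intervention) = -471
  N = 287 − 2·(-471) = 1229
Policy B (L := 195):
  A = 149
  L = 195
  N = 287 − 2·195 = -103
Comparing — Policy A: N=1229, Policy B: N=-103. Lowest is -103 (Policy B).

-103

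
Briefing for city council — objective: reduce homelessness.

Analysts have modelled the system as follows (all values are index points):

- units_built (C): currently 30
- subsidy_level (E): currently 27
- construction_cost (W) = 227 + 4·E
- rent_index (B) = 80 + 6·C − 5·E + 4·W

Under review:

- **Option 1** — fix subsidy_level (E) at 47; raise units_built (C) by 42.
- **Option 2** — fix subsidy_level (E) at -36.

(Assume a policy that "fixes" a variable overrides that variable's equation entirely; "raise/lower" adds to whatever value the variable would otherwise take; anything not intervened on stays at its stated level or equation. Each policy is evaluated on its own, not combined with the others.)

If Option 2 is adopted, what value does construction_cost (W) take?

83

Option 2 (E := -36):
  E = -36
  W = 227 + 4·(-36) = 83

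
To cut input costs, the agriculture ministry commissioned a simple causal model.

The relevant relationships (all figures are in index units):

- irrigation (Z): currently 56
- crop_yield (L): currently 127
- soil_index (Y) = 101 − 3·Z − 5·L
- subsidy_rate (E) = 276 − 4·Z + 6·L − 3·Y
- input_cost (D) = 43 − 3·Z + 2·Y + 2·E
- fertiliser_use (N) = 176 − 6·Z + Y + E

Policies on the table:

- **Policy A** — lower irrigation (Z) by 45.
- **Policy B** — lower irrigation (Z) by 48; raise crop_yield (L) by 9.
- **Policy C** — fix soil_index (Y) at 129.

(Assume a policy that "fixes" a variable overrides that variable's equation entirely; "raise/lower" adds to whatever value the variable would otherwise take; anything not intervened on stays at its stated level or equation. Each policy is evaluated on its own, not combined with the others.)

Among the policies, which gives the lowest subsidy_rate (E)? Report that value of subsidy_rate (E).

Policy A (Z − 45):
  Z = 56 − 45 = 11
  L = 127
  Y = 101 − 3·11 − 5·127 = -567
  E = 276 − 4·11 + 6·127 − 3·(-567) = 2695
Policy B (Z − 48, L + 9):
  Z = 56 − 48 = 8
  L = 127 + 9 = 136
  Y = 101 − 3·8 − 5·136 = -603
  E = 276 − 4·8 + 6·136 − 3·(-603) = 2869
Policy C (Y := 129):
  Z = 56
  L = 127
  Y = 129
  E = 276 − 4·56 + 6·127 − 3·129 = 427
Comparing — Policy A: E=2695, Policy B: E=2869, Policy C: E=427. Lowest is 427 (Policy C).

427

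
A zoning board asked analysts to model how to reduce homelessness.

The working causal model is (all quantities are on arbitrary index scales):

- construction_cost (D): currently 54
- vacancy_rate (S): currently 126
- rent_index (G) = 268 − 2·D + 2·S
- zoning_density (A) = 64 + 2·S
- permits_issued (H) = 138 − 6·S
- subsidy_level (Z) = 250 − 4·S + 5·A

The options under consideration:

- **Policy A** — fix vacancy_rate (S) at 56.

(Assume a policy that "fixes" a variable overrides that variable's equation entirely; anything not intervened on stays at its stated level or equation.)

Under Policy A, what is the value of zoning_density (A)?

Policy A (S := 56):
  S = 56
  A = 64 + 2·56 = 176

176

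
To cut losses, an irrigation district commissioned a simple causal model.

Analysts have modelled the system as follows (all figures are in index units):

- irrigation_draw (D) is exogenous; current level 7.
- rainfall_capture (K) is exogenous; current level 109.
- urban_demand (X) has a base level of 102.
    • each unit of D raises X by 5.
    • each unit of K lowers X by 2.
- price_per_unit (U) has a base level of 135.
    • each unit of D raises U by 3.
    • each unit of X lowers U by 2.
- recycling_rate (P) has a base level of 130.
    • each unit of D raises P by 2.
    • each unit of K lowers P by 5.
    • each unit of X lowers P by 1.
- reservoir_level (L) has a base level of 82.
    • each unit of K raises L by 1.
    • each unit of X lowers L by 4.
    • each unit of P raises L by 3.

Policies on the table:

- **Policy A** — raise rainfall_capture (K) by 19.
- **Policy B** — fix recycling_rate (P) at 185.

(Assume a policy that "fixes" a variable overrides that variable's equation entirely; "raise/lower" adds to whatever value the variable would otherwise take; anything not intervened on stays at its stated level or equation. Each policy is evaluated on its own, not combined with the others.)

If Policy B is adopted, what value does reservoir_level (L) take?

Policy B (P := 185):
  D = 7
  K = 109
  X = 102 + 5·7 − 2·109 = -81
  P = 185
  L = 82 + 109 − 4·(-81) + 3·185 = 1070

1070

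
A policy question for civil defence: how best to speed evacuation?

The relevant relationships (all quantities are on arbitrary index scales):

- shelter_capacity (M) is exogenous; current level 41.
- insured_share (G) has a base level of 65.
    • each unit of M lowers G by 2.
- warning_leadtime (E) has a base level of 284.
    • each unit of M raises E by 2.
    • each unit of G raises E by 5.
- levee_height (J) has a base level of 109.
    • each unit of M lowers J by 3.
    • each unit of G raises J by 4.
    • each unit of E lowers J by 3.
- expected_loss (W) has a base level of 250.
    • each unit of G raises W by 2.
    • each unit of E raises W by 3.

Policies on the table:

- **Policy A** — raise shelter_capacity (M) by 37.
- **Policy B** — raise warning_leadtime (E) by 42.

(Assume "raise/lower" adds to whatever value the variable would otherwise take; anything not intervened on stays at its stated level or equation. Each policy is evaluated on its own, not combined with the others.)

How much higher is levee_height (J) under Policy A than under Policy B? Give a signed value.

607

Policy A (M + 37):
  M = 41 + 37 = 78
  G = 65 − 2·78 = -91
  E = 284 + 2·78 + 5·(-91) = -15
  J = 109 − 3·78 + 4·(-91) − 3·(-15) = -444
Policy B (E + 42):
  M = 41
  G = 65 − 2·41 = -17
  E = 284 + 2·41 + 5·(-17) (+42 from intervention) = 323
  J = 109 − 3·41 + 4·(-17) − 3·323 = -1051
J: -444 − (-1051) = 607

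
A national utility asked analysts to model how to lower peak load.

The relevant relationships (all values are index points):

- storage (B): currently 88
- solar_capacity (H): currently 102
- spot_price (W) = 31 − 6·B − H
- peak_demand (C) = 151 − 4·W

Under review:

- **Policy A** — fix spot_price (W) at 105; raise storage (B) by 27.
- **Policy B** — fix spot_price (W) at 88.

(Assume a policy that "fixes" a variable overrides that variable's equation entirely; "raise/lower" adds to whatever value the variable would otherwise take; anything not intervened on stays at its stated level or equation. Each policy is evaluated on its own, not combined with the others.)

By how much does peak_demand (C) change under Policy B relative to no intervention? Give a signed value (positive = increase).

-2748

Baseline:
  B = 88
  H = 102
  W = 31 − 6·88 − 102 = -599
  C = 151 − 4·(-599) = 2547
Policy B (W := 88):
  B = 88
  H = 102
  W = 88
  C = 151 − 4·88 = -201
Change in C: -201 − 2547 = -2748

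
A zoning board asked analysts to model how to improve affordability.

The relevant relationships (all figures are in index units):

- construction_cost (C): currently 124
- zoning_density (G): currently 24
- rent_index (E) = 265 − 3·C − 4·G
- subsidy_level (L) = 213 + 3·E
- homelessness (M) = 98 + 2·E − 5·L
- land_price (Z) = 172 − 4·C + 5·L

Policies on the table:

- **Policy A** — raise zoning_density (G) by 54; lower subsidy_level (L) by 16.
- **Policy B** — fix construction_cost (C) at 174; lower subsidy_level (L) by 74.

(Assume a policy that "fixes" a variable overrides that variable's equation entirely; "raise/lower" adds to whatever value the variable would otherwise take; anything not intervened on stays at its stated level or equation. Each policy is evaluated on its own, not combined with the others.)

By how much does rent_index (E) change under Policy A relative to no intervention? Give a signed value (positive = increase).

-216

Baseline:
  C = 124
  G = 24
  E = 265 − 3·124 − 4·24 = -203
Policy A (G + 54, L − 16):
  C = 124
  G = 24 + 54 = 78
  E = 265 − 3·124 − 4·78 = -419
Change in E: -419 − (-203) = -216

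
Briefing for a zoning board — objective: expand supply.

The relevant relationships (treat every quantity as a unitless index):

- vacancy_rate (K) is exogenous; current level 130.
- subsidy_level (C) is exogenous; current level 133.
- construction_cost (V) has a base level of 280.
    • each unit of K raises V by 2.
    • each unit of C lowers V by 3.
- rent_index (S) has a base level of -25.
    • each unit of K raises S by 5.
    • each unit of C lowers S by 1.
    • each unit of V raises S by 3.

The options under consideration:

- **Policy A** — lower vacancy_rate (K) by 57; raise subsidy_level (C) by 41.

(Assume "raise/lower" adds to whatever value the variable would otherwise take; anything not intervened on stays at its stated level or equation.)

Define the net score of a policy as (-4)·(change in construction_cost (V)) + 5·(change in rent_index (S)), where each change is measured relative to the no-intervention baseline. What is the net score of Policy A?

Baseline:
  K = 130
  C = 133
  V = 280 + 2·130 − 3·133 = 141
  S = -25 + 5·130 − 133 + 3·141 = 915
Policy A (K − 57, C + 41):
  K = 130 − 57 = 73
  C = 133 + 41 = 174
  V = 280 + 2·73 − 3·174 = -96
  S = -25 + 5·73 − 174 + 3·(-96) = -122
ΔV = -96 − 141 = -237; ΔS = -122 − 915 = -1037
Score = (-4)·(-237) + 5·(-1037) = -4237

-4237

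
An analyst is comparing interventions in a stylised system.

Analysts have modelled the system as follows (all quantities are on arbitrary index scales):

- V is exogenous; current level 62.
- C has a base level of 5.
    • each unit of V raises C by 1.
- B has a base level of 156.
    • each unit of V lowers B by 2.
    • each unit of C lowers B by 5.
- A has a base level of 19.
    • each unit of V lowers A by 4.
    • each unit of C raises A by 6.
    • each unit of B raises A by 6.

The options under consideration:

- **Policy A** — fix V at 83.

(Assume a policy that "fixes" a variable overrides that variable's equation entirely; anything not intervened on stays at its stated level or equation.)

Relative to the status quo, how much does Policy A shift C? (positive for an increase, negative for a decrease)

21

Baseline:
  V = 62
  C = 5 + 62 = 67
Policy A (V := 83):
  V = 83
  C = 5 + 83 = 88
Change in C: 88 − 67 = 21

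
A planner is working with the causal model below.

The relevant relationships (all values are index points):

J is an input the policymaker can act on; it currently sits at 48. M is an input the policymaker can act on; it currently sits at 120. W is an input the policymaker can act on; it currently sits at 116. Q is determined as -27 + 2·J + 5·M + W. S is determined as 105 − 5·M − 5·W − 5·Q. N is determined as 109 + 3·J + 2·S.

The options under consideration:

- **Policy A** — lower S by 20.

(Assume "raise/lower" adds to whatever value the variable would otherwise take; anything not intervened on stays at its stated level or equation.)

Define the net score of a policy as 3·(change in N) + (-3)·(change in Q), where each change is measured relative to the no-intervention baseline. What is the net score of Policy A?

-120

Baseline:
  J = 48
  M = 120
  W = 116
  Q = -27 + 2·48 + 5·120 + 116 = 785
  S = 105 − 5·120 − 5·116 − 5·785 = -5000
  N = 109 + 3·48 + 2·(-5000) = -9747
Policy A (S − 20):
  J = 48
  M = 120
  W = 116
  Q = -27 + 2·48 + 5·120 + 116 = 785
  S = 105 − 5·120 − 5·116 − 5·785 (−20 from intervention) = -5020
  N = 109 + 3·48 + 2·(-5020) = -9787
ΔN = -9787 − (-9747) = -40; ΔQ = 785 − 785 = 0
Score = 3·(-40) + (-3)·0 = -120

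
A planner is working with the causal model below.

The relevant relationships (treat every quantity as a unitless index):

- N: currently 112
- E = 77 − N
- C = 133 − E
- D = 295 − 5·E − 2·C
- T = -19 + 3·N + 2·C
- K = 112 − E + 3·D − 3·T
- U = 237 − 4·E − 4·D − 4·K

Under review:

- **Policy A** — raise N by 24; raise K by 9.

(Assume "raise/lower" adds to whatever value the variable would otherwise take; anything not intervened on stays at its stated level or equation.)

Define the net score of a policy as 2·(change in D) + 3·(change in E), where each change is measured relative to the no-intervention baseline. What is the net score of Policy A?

Baseline:
  N = 112
  E = 77 − 112 = -35
  C = 133 − (-35) = 168
  D = 295 − 5·(-35) − 2·168 = 134
Policy A (N + 24, K + 9):
  N = 112 + 24 = 136
  E = 77 − 136 = -59
  C = 133 − (-59) = 192
  D = 295 − 5·(-59) − 2·192 = 206
ΔD = 206 − 134 = 72; ΔE = -59 − (-35) = -24
Score = 2·72 + 3·(-24) = 72

72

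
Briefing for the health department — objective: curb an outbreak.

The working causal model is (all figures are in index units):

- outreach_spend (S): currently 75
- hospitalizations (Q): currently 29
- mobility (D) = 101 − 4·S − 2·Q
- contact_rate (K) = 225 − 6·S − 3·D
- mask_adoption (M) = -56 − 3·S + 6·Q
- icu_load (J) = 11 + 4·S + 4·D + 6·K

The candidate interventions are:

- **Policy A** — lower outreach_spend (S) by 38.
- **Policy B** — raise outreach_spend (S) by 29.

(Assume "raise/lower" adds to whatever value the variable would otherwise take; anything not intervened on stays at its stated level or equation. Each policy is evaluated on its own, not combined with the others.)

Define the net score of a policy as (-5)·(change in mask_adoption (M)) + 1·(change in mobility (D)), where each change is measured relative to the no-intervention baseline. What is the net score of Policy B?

319

Baseline:
  S = 75
  Q = 29
  D = 101 − 4·75 − 2·29 = -257
  M = -56 − 3·75 + 6·29 = -107
Policy B (S + 29):
  S = 75 + 29 = 104
  Q = 29
  D = 101 − 4·104 − 2·29 = -373
  M = -56 − 3·104 + 6·29 = -194
ΔM = -194 − (-107) = -87; ΔD = -373 − (-257) = -116
Score = (-5)·(-87) + 1·(-116) = 319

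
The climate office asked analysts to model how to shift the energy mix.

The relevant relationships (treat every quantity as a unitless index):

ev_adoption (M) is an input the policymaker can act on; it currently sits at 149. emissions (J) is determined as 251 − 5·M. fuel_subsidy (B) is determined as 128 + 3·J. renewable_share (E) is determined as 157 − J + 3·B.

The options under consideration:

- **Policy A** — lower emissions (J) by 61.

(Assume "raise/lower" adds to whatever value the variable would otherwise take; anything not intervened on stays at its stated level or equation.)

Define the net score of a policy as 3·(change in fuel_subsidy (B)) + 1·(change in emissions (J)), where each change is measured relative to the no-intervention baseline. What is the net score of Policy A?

-610

Baseline:
  M = 149
  J = 251 − 5·149 = -494
  B = 128 + 3·(-494) = -1354
Policy A (J − 61):
  M = 149
  J = 251 − 5·149 (−61 from intervention) = -555
  B = 128 + 3·(-555) = -1537
ΔB = -1537 − (-1354) = -183; ΔJ = -555 − (-494) = -61
Score = 3·(-183) + 1·(-61) = -610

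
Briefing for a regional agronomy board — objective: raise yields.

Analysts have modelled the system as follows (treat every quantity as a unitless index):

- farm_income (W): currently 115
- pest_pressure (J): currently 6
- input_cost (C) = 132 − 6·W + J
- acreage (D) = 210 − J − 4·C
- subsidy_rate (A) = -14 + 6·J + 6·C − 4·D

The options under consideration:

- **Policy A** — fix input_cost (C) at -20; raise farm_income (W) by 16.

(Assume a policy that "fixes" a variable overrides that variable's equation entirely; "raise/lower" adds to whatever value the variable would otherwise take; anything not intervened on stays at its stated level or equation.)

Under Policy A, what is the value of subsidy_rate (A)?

-1234

Policy A (C := -20, W + 16):
  W = 115 + 16 = 131
  J = 6
  C = -20
  D = 210 − 6 − 4·(-20) = 284
  A = -14 + 6·6 + 6·(-20) − 4·284 = -1234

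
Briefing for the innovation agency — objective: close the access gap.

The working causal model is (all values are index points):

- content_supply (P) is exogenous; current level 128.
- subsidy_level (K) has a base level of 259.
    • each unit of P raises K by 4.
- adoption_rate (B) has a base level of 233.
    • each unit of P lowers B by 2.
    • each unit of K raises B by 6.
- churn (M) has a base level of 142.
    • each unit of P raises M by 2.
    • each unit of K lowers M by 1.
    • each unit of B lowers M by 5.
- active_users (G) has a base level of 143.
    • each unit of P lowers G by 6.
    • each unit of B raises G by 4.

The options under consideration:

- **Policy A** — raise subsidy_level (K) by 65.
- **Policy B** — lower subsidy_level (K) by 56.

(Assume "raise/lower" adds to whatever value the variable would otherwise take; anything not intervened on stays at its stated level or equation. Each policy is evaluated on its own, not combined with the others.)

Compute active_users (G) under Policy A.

19347

Policy A (K + 65):
  P = 128
  K = 259 + 4·128 (+65 from intervention) = 836
  B = 233 − 2·128 + 6·836 = 4993
  G = 143 − 6·128 + 4·4993 = 19347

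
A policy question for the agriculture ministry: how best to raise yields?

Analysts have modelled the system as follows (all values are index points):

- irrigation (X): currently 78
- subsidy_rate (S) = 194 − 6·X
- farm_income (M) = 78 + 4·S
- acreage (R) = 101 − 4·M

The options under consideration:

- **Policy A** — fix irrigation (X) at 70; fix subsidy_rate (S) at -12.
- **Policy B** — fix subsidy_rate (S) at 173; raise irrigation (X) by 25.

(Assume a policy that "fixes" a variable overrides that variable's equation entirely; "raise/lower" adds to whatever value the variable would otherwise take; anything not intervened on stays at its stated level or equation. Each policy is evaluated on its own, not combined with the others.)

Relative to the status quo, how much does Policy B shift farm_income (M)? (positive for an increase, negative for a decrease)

1788

Baseline:
  X = 78
  S = 194 − 6·78 = -274
  M = 78 + 4·(-274) = -1018
Policy B (S := 173, X + 25):
  X = 78 + 25 = 103
  S = 173
  M = 78 + 4·173 = 770
Change in M: 770 − (-1018) = 1788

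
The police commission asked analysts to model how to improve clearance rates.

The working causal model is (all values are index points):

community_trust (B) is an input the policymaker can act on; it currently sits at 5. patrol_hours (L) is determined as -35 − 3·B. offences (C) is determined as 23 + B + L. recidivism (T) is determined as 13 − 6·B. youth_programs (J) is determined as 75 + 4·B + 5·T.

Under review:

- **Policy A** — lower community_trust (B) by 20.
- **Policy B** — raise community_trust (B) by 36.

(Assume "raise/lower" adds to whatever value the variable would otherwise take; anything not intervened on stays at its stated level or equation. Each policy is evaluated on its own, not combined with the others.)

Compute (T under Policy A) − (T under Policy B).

336

Policy A (B − 20):
  B = 5 − 20 = -15
  T = 13 − 6·(-15) = 103
Policy B (B + 36):
  B = 5 + 36 = 41
  T = 13 − 6·41 = -233
T: 103 − (-233) = 336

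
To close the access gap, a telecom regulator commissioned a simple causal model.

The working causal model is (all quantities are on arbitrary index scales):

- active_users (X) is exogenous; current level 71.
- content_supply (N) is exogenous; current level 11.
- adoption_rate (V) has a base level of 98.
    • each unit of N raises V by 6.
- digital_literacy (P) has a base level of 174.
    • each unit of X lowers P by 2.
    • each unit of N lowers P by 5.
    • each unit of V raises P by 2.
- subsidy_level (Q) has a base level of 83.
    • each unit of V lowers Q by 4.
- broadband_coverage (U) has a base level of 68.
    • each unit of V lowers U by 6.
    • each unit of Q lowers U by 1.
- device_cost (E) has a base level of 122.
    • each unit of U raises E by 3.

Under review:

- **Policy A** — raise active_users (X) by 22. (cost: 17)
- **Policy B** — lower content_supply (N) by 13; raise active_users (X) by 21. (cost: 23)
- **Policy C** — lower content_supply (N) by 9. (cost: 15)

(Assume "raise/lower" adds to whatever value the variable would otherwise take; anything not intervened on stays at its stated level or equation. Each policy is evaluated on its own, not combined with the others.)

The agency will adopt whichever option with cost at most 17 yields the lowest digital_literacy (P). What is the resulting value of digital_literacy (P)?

Policy A (X + 22):
  X = 71 + 22 = 93
  N = 11
  V = 98 + 6·11 = 164
  P = 174 − 2·93 − 5·11 + 2·164 = 261
Policy C (N − 9):
  X = 71
  N = 11 − 9 = 2
  V = 98 + 6·2 = 110
  P = 174 − 2·71 − 5·2 + 2·110 = 242
Comparing — Policy A: P=261, Policy C: P=242. Lowest is 242 (Policy C).

242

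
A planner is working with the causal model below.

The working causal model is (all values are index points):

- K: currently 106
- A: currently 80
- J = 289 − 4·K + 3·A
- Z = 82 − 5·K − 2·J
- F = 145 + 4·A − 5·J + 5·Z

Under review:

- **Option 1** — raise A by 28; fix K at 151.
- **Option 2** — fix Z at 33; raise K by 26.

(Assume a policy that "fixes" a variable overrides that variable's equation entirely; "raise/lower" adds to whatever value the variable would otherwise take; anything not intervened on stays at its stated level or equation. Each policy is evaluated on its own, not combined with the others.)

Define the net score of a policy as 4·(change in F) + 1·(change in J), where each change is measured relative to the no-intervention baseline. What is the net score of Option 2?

Baseline:
  K = 106
  A = 80
  J = 289 − 4·106 + 3·80 = 105
  Z = 82 − 5·106 − 2·105 = -658
  F = 145 + 4·80 − 5·105 + 5·(-658) = -3350
Option 2 (Z := 33, K + 26):
  K = 106 + 26 = 132
  A = 80
  J = 289 − 4·132 + 3·80 = 1
  Z = 33
  F = 145 + 4·80 − 5·1 + 5·33 = 625
ΔF = 625 − (-3350) = 3975; ΔJ = 1 − 105 = -104
Score = 4·3975 + 1·(-104) = 15796

15796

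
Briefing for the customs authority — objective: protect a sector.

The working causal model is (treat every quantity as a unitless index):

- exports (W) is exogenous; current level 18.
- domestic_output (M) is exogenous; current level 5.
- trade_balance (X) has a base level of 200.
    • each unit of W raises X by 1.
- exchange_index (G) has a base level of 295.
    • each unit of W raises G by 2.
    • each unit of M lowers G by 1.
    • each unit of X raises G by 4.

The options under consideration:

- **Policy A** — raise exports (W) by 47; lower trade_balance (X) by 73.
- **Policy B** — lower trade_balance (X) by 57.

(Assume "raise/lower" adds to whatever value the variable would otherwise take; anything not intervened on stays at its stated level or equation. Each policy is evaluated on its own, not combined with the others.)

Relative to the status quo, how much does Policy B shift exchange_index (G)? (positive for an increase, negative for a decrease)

-228

Baseline:
  W = 18
  M = 5
  X = 200 + 18 = 218
  G = 295 + 2·18 − 5 + 4·218 = 1198
Policy B (X − 57):
  W = 18
  M = 5
  X = 200 + 18 (−57 from intervention) = 161
  G = 295 + 2·18 − 5 + 4·161 = 970
Change in G: 970 − 1198 = -228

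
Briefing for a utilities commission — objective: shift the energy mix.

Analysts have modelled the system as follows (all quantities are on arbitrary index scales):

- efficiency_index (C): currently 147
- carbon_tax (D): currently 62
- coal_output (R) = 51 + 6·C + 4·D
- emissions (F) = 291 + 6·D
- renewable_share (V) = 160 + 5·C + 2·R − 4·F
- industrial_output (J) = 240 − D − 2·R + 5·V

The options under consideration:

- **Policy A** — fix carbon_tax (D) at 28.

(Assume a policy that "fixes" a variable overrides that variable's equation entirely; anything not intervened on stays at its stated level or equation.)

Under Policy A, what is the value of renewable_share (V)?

1149

Policy A (D := 28):
  C = 147
  D = 28
  R = 51 + 6·147 + 4·28 = 1045
  F = 291 + 6·28 = 459
  V = 160 + 5·147 + 2·1045 − 4·459 = 1149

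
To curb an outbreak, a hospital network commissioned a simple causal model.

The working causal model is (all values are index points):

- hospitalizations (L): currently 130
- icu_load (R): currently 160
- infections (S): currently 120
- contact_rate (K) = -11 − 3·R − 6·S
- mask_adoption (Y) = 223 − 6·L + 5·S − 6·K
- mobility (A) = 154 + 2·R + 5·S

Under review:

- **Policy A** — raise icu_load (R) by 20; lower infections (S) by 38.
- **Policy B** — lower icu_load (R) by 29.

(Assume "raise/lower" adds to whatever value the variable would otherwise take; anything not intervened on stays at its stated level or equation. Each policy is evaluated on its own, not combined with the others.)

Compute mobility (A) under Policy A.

924

Policy A (R + 20, S − 38):
  R = 160 + 20 = 180
  S = 120 − 38 = 82
  A = 154 + 2·180 + 5·82 = 924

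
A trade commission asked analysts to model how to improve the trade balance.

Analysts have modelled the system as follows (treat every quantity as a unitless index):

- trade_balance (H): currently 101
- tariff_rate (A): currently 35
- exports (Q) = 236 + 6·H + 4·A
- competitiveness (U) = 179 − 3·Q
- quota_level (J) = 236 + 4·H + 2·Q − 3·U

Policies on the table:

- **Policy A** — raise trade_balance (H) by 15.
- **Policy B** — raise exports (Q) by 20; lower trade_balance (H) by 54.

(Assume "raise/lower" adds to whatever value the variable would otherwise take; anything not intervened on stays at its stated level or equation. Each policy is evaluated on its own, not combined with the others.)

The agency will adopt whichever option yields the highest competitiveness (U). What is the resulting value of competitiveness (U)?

Policy A (H + 15):
  H = 101 + 15 = 116
  A = 35
  Q = 236 + 6·116 + 4·35 = 1072
  U = 179 − 3·1072 = -3037
Policy B (Q + 20, H − 54):
  H = 101 − 54 = 47
  A = 35
  Q = 236 + 6·47 + 4·35 (+20 from intervention) = 678
  U = 179 − 3·678 = -1855
Comparing — Policy A: U=-3037, Policy B: U=-1855. Highest is -1855 (Policy B).

-1855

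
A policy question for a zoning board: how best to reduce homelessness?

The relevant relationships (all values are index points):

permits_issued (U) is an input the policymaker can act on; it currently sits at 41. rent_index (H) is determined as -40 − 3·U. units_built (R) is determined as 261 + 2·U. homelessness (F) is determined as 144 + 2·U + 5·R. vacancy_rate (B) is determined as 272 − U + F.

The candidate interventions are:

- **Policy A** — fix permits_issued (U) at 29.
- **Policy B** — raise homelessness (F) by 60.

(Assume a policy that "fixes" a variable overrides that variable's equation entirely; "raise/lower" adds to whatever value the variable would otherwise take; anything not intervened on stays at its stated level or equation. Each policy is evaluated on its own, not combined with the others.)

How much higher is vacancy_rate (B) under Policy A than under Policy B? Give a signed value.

Policy A (U := 29):
  U = 29
  R = 261 + 2·29 = 319
  F = 144 + 2·29 + 5·319 = 1797
  B = 272 − 29 + 1797 = 2040
Policy B (F + 60):
  U = 41
  R = 261 + 2·41 = 343
  F = 144 + 2·41 + 5·343 (+60 from intervention) = 2001
  B = 272 − 41 + 2001 = 2232
B: 2040 − 2232 = -192

-192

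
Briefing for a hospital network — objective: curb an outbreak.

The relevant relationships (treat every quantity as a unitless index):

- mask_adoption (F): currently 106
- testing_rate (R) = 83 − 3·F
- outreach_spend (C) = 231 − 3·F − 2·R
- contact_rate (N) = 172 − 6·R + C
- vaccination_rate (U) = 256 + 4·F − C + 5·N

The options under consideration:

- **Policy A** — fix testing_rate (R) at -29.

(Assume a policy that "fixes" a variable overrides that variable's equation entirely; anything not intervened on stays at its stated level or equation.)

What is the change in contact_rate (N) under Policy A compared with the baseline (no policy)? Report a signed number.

-1648

Baseline:
  F = 106
  R = 83 − 3·106 = -235
  C = 231 − 3·106 − 2·(-235) = 383
  N = 172 − 6·(-235) + 383 = 1965
Policy A (R := -29):
  F = 106
  R = -29
  C = 231 − 3·106 − 2·(-29) = -29
  N = 172 − 6·(-29) + (-29) = 317
Change in N: 317 − 1965 = -1648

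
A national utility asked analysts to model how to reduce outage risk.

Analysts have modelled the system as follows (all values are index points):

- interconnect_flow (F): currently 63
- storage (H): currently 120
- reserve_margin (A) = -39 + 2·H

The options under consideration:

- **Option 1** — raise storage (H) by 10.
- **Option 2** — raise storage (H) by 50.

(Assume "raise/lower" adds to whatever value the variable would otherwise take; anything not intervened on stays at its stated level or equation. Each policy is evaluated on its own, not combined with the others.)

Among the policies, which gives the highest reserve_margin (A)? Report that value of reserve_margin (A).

301

Option 1 (H + 10):
  H = 120 + 10 = 130
  A = -39 + 2·130 = 221
Option 2 (H + 50):
  H = 120 + 50 = 170
  A = -39 + 2·170 = 301
Comparing — Option 1: A=221, Option 2: A=301. Highest is 301 (Option 2).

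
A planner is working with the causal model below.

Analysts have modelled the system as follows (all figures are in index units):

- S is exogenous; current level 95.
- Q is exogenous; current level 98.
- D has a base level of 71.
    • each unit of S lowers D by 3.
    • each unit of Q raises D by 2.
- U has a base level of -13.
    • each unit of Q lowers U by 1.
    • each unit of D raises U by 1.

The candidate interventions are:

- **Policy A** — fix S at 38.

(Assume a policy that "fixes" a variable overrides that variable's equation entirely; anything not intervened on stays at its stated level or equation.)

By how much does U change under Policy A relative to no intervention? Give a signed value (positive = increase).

Baseline:
  S = 95
  Q = 98
  D = 71 − 3·95 + 2·98 = -18
  U = -13 − 98 + (-18) = -129
Policy A (S := 38):
  S = 38
  Q = 98
  D = 71 − 3·38 + 2·98 = 153
  U = -13 − 98 + 153 = 42
Change in U: 42 − (-129) = 171

171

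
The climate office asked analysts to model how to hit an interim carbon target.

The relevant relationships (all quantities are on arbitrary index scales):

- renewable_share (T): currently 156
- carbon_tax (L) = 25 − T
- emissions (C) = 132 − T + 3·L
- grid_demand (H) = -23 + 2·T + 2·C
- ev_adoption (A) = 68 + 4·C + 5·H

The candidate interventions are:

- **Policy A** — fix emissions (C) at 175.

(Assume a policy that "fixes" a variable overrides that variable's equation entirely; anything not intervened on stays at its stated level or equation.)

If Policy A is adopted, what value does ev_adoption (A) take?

3963

Policy A (C := 175):
  T = 156
  L = 25 − 156 = -131
  C = 175
  H = -23 + 2·156 + 2·175 = 639
  A = 68 + 4·175 + 5·639 = 3963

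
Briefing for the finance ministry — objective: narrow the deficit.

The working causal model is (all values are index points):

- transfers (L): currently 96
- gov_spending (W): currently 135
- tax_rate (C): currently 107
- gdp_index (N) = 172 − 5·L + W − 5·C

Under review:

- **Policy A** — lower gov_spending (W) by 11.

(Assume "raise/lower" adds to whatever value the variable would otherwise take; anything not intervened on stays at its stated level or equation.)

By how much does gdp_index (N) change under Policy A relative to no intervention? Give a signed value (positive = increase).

-11

Baseline:
  L = 96
  W = 135
  C = 107
  N = 172 − 5·96 + 135 − 5·107 = -708
Policy A (W − 11):
  L = 96
  W = 135 − 11 = 124
  C = 107
  N = 172 − 5·96 + 124 − 5·107 = -719
Change in N: -719 − (-708) = -11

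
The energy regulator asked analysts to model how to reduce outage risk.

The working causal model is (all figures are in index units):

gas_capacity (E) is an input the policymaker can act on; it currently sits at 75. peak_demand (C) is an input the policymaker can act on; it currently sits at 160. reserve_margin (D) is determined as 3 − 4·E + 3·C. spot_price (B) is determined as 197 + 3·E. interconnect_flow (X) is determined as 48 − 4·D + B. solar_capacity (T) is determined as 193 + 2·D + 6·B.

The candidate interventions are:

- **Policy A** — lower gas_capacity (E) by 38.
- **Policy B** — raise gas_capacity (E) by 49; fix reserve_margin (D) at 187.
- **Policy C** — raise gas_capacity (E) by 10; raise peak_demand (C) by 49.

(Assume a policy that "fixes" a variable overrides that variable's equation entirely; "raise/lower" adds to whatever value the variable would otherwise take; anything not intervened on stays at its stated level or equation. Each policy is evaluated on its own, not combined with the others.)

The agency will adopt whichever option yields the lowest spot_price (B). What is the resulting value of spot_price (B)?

Policy A (E − 38):
  E = 75 − 38 = 37
  B = 197 + 3·37 = 308
Policy B (E + 49, D := 187):
  E = 75 + 49 = 124
  B = 197 + 3·124 = 569
Policy C (E + 10, C + 49):
  E = 75 + 10 = 85
  B = 197 + 3·85 = 452
Comparing — Policy A: B=308, Policy B: B=569, Policy C: B=452. Lowest is 308 (Policy A).

308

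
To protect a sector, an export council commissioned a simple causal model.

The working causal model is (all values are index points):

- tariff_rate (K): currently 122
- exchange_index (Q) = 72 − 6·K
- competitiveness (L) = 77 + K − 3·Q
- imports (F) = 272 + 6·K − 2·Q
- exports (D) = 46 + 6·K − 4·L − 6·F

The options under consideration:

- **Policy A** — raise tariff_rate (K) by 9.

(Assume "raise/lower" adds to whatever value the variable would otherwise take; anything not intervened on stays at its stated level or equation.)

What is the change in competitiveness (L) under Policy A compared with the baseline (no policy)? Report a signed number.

Baseline:
  K = 122
  Q = 72 − 6·122 = -660
  L = 77 + 122 − 3·(-660) = 2179
Policy A (K + 9):
  K = 122 + 9 = 131
  Q = 72 − 6·131 = -714
  L = 77 + 131 − 3·(-714) = 2350
Change in L: 2350 − 2179 = 171

171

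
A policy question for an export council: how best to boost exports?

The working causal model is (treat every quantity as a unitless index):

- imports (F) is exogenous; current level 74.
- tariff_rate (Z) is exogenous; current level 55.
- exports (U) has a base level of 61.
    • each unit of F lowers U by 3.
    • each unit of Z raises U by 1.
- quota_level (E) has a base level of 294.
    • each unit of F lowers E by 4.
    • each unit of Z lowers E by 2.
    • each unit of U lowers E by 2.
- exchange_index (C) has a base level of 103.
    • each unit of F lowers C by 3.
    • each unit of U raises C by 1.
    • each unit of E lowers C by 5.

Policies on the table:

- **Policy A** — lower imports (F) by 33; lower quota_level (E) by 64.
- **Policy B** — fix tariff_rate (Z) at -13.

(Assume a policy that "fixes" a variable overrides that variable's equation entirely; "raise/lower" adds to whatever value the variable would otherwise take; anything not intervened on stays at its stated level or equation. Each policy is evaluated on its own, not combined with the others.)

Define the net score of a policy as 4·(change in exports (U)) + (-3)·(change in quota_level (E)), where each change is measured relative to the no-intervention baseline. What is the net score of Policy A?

786

Baseline:
  F = 74
  Z = 55
  U = 61 − 3·74 + 55 = -106
  E = 294 − 4·74 − 2·55 − 2·(-106) = 100
Policy A (F − 33, E − 64):
  F = 74 − 33 = 41
  Z = 55
  U = 61 − 3·41 + 55 = -7
  E = 294 − 4·41 − 2·55 − 2·(-7) (−64 from intervention) = -30
ΔU = -7 − (-106) = 99; ΔE = -30 − 100 = -130
Score = 4·99 + (-3)·(-130) = 786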